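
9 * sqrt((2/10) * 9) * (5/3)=9 * sqrt(5)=20.12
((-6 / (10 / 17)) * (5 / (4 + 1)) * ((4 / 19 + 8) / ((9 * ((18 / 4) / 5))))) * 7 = -12376 / 171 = -72.37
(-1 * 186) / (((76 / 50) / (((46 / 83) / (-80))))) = 0.85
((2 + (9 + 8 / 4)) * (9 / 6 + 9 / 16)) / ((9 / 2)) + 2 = 191 / 24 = 7.96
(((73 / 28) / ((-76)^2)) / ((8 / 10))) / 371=365 / 240004352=0.00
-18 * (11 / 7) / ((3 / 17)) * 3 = -3366 / 7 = -480.86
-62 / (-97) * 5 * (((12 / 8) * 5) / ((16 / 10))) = 11625 / 776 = 14.98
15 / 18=5 / 6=0.83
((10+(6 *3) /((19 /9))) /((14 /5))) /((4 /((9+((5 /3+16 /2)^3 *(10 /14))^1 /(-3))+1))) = -25580500 /75411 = -339.21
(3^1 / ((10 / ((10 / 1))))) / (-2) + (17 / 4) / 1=11 / 4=2.75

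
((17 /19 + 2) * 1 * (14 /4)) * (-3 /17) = -1155 /646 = -1.79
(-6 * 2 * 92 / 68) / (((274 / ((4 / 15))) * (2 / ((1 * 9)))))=-0.07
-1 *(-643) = 643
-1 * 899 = -899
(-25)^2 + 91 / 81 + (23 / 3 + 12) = 52309 / 81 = 645.79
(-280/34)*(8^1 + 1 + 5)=-115.29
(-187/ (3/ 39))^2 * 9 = 53187849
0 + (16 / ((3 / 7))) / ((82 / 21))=392 / 41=9.56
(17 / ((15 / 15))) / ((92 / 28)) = 119 / 23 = 5.17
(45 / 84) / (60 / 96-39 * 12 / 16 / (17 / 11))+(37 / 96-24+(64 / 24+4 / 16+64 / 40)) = -159961441 / 8363040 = -19.13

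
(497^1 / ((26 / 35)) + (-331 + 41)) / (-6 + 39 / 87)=-285795 / 4186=-68.27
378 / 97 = 3.90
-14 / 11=-1.27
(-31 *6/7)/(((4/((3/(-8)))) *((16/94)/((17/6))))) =74307/1792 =41.47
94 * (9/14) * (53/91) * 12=269028/637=422.34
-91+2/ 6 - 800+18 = -2618/ 3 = -872.67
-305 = -305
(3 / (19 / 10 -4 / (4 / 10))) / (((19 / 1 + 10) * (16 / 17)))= -85 / 6264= -0.01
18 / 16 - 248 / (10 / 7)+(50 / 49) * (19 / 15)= -1006553 / 5880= -171.18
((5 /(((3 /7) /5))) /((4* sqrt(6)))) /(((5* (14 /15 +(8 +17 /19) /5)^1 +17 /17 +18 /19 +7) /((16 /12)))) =3325* sqrt(6) /23094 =0.35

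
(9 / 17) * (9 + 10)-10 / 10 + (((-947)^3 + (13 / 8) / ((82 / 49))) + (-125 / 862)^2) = -849278112.95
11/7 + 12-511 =-3482/7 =-497.43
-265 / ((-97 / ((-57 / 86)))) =-15105 / 8342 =-1.81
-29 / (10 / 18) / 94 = -261 / 470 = -0.56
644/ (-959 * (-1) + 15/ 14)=0.67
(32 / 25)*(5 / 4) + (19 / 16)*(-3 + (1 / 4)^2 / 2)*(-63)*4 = 569599 / 640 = 890.00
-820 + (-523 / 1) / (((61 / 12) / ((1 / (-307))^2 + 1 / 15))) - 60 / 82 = -827.59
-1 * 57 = -57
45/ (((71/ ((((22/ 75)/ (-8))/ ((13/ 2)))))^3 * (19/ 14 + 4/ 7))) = -9317/ 796159597837500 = -0.00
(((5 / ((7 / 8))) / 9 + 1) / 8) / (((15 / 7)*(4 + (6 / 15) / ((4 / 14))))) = 103 / 5832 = 0.02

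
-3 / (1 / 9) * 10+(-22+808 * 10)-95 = 7693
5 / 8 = 0.62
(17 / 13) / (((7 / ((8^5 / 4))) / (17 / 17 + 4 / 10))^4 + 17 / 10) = 382805968326492160 / 497647758824480433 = 0.77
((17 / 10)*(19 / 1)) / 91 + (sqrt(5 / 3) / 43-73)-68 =-127987 / 910 + sqrt(15) / 129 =-140.62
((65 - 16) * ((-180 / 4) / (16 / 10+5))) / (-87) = 1225 / 319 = 3.84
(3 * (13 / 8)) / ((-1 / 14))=-273 / 4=-68.25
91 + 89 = 180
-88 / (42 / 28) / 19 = -176 / 57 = -3.09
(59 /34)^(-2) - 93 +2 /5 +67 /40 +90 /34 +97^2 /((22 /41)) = 17447.01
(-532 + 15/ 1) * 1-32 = -549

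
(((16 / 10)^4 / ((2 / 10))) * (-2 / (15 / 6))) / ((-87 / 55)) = 180224 / 10875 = 16.57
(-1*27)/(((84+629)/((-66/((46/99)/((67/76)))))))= 4.74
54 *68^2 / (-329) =-249696 / 329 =-758.95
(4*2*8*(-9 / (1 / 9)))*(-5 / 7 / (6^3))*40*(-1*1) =-4800 / 7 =-685.71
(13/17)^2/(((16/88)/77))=143143/578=247.65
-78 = -78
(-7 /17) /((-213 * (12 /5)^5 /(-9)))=-21875 /100113408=-0.00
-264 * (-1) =264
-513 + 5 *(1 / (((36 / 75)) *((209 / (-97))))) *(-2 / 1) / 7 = -4490989 / 8778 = -511.62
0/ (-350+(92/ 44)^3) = 0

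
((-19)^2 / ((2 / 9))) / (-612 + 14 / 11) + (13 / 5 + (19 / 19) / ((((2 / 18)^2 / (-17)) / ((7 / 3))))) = -215853367 / 67180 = -3213.06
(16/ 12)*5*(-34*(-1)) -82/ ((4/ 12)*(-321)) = 73006/ 321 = 227.43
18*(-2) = -36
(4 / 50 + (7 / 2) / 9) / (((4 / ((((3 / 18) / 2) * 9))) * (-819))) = -211 / 1965600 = -0.00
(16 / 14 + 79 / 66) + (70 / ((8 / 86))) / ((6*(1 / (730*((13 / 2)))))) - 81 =549801643 / 924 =595023.42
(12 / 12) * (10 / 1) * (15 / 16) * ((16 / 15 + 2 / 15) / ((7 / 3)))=135 / 28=4.82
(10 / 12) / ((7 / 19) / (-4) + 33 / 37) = 7030 / 6747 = 1.04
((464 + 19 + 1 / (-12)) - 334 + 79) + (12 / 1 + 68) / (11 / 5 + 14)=232.85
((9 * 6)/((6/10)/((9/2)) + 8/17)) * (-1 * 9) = -61965/77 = -804.74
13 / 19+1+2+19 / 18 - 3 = 595 / 342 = 1.74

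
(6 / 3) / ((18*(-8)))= -1 / 72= -0.01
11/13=0.85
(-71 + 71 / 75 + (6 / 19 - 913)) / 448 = -1400401 / 638400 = -2.19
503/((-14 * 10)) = -3.59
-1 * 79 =-79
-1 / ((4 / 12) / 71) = -213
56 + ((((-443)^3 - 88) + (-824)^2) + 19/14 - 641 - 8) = -1207640149/14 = -86260010.64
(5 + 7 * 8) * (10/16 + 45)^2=126980.08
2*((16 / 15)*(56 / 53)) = 1792 / 795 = 2.25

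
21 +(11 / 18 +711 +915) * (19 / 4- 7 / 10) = 264351 / 40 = 6608.78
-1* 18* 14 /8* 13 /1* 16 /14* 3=-1404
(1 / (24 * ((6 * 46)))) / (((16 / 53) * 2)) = 53 / 211968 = 0.00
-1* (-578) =578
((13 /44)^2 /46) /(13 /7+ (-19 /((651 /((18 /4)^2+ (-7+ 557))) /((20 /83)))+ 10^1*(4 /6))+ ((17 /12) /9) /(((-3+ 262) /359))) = 3040815141 /7581794204072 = 0.00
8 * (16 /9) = 128 /9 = 14.22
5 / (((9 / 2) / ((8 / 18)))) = 40 / 81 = 0.49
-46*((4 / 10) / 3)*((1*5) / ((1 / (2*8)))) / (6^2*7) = -368 / 189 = -1.95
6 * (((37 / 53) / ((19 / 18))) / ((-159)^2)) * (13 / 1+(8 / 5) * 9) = 60828 / 14143315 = 0.00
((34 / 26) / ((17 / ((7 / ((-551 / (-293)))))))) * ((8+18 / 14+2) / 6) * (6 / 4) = 23147 / 28652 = 0.81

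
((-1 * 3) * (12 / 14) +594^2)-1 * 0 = 352833.43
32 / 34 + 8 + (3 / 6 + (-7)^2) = 1987 / 34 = 58.44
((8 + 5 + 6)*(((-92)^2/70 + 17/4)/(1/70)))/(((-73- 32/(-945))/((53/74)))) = -314625465/192548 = -1634.01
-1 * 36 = -36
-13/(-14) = 13/14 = 0.93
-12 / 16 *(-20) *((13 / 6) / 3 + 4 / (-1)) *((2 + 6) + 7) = -1475 / 2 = -737.50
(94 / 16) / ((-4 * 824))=-47 / 26368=-0.00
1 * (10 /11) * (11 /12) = 5 /6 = 0.83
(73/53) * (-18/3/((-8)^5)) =219/868352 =0.00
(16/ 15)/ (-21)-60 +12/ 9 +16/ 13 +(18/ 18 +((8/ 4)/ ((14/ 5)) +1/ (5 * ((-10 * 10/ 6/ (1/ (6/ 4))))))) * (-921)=-166766401/ 102375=-1628.98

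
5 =5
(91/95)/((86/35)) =637/1634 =0.39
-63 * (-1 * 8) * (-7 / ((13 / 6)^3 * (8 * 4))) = -23814 / 2197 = -10.84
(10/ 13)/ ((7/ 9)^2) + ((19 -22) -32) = -33.73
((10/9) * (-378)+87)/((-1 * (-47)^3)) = -333/103823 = -0.00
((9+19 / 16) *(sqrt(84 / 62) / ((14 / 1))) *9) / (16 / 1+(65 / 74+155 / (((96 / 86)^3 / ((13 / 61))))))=11442881664 *sqrt(1302) / 2200508318393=0.19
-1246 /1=-1246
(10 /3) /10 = 1 /3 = 0.33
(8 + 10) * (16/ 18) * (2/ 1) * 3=96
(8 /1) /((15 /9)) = 24 /5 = 4.80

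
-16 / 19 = -0.84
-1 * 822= -822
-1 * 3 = -3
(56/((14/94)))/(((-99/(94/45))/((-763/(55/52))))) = 1402308544/245025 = 5723.12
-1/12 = -0.08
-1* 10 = -10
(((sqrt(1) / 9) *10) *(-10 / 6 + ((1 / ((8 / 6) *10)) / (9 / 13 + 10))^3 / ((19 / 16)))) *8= -1020535042043 / 68886127350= -14.81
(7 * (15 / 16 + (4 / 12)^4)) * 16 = 106.38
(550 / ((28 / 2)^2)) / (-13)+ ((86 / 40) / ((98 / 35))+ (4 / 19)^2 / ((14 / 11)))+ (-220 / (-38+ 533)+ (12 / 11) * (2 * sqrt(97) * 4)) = 2357389 / 16556904+ 96 * sqrt(97) / 11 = 86.10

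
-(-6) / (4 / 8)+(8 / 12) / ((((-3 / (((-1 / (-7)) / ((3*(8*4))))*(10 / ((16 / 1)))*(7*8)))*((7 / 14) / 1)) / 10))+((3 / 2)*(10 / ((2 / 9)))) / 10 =500 / 27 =18.52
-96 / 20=-24 / 5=-4.80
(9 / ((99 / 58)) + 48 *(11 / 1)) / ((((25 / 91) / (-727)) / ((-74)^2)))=-2125109443912 / 275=-7727670705.13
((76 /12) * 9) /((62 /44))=1254 /31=40.45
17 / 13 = 1.31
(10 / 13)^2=100 / 169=0.59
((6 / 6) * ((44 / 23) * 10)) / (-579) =-440 / 13317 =-0.03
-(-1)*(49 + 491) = 540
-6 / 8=-3 / 4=-0.75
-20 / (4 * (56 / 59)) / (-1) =295 / 56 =5.27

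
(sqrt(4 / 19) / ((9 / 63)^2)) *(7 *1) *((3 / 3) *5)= 786.90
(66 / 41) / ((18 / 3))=11 / 41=0.27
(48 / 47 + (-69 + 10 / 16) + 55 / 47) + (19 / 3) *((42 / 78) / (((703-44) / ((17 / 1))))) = -638719249 / 9663576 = -66.10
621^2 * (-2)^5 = -12340512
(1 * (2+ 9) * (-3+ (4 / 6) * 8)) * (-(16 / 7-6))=286 / 3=95.33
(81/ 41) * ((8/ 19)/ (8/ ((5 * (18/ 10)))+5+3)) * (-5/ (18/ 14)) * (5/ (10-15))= 567/ 1558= 0.36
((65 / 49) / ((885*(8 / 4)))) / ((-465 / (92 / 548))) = -299 / 1105026930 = -0.00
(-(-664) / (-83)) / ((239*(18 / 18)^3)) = -8 / 239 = -0.03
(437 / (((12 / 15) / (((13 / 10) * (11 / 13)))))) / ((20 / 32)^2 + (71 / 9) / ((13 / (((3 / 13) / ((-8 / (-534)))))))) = 6499064 / 105329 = 61.70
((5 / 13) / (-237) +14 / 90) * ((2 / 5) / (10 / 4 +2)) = 28456 / 2079675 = 0.01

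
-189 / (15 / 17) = -1071 / 5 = -214.20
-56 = -56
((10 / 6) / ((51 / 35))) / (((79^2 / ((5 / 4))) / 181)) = 158375 / 3819492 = 0.04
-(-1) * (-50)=-50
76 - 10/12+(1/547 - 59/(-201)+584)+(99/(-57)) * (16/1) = 2639119085/4177986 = 631.67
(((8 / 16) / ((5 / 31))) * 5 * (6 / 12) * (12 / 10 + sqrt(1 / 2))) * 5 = 155 * sqrt(2) / 8 + 93 / 2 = 73.90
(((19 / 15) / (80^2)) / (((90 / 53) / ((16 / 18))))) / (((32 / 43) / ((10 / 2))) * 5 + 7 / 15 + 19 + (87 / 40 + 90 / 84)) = 303107 / 68629437000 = 0.00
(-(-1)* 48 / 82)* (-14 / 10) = -168 / 205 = -0.82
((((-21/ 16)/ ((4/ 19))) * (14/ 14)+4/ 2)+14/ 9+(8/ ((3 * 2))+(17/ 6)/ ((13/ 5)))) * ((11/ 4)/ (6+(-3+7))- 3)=0.70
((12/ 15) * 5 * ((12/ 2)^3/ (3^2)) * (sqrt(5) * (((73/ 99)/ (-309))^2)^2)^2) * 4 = 516134458812211840/ 255639604782139823085906567173838507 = 0.00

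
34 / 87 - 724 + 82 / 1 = -641.61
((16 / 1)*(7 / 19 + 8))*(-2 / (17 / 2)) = -10176 / 323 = -31.50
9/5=1.80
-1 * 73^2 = -5329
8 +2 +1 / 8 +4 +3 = 137 / 8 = 17.12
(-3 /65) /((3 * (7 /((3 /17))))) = -0.00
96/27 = 32/9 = 3.56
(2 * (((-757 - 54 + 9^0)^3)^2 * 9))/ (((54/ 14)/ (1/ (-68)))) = -329501125894500000/ 17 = -19382419170264705.88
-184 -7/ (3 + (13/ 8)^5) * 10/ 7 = -86733528/ 469597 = -184.70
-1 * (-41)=41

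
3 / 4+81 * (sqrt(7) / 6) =3 / 4+27 * sqrt(7) / 2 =36.47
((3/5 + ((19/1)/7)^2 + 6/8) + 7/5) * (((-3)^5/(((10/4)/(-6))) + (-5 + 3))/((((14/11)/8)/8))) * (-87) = -44118450288/1715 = -25725043.90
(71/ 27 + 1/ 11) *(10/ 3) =8080/ 891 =9.07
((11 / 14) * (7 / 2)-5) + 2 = -1 / 4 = -0.25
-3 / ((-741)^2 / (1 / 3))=-1 / 549081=-0.00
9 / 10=0.90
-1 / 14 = -0.07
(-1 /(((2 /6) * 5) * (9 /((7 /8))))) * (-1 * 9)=21 /40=0.52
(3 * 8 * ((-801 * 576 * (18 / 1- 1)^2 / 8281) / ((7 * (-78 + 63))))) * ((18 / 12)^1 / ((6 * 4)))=66668832 / 289835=230.02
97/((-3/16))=-1552/3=-517.33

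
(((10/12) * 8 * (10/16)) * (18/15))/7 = 5/7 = 0.71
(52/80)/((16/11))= 143/320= 0.45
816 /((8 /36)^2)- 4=16520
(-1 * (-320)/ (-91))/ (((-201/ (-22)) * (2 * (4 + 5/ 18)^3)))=-622080/ 253043791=-0.00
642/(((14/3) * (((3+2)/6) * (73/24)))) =138672/2555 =54.27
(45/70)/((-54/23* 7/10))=-115/294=-0.39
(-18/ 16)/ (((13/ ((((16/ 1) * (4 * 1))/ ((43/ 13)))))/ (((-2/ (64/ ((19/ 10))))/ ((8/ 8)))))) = 171/ 1720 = 0.10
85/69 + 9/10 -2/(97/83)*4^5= -117146273/66930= -1750.28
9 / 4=2.25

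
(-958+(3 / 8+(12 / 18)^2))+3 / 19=-1309207 / 1368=-957.02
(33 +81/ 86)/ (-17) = -2919/ 1462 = -2.00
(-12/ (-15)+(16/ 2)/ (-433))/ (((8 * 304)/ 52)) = 0.02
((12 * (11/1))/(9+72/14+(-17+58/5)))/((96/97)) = 37345/2448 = 15.26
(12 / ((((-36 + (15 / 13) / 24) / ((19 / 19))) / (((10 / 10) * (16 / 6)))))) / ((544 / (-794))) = 82576 / 63563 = 1.30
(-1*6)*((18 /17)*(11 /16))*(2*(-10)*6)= 8910 /17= 524.12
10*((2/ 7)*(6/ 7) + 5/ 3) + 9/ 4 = 21.37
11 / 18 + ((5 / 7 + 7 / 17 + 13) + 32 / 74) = 1202251 / 79254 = 15.17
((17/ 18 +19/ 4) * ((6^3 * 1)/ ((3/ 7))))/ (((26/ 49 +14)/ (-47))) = -3304805/ 356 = -9283.16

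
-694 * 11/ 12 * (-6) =3817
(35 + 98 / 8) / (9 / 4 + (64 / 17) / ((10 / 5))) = 3213 / 281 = 11.43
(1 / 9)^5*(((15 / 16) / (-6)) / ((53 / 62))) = -155 / 50073552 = -0.00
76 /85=0.89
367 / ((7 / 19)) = 6973 / 7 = 996.14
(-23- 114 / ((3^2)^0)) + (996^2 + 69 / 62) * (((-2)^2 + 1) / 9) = 102482953 / 186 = 550983.62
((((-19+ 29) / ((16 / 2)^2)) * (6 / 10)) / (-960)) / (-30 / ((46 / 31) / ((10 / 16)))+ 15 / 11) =253 / 29203200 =0.00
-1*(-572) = 572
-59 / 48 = -1.23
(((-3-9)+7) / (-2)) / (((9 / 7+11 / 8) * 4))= 35 / 149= 0.23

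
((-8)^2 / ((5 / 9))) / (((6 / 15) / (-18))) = -5184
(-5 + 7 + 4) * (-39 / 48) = -39 / 8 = -4.88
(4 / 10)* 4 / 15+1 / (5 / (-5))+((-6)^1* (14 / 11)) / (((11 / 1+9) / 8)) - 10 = -11507 / 825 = -13.95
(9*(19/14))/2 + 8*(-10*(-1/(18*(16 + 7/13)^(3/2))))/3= 104*sqrt(2795)/249615 + 171/28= 6.13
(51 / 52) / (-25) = -51 / 1300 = -0.04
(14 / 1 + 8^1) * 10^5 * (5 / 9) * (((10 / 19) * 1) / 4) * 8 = 220000000 / 171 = 1286549.71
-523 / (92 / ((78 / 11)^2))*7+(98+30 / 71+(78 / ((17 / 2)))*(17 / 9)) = -1117447505 / 592779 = -1885.10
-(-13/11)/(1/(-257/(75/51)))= -56797/275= -206.53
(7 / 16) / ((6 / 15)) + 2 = 99 / 32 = 3.09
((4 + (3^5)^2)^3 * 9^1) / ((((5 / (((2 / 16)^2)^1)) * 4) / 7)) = 10135763679326.76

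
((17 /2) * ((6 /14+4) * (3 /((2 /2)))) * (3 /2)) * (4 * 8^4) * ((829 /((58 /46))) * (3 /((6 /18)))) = 3333787766784 /203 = 16422599836.37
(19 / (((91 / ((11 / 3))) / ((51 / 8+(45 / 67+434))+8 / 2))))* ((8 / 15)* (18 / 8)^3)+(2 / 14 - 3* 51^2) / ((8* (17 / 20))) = 922.35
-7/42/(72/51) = -17/144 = -0.12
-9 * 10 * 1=-90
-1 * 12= -12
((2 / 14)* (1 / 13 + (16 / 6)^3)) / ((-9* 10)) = -6683 / 221130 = -0.03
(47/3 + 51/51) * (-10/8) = -125/6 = -20.83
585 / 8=73.12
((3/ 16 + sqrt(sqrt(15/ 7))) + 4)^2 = (16 * 15^(1/ 4) * 7^(3/ 4) + 469)^2/ 12544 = 29.13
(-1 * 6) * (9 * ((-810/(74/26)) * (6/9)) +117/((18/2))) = 376194/37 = 10167.41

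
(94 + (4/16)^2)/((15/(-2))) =-301/24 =-12.54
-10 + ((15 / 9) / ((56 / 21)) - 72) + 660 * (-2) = -11211 / 8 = -1401.38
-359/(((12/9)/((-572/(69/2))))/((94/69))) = 9651356/1587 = 6081.51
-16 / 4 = -4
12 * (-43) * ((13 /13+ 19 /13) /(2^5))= -516 /13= -39.69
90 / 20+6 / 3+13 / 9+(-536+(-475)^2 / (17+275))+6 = 658663 / 2628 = 250.63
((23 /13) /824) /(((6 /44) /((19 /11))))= 437 /16068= 0.03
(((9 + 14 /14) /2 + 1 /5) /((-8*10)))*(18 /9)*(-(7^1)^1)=91 /100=0.91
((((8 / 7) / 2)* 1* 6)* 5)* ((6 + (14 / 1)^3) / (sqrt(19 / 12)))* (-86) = -56760000* sqrt(57) / 133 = -3222019.57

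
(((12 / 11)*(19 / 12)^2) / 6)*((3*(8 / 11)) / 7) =361 / 2541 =0.14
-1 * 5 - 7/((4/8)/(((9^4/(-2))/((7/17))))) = 111532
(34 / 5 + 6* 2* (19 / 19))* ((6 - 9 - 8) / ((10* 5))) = -517 / 125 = -4.14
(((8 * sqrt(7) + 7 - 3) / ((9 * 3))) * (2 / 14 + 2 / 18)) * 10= 640 / 1701 + 1280 * sqrt(7) / 1701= 2.37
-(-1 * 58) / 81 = 0.72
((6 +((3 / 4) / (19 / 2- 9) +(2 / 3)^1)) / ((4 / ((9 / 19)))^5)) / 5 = 0.00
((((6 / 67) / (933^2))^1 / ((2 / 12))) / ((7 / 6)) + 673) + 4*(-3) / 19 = 579501453931 / 861880831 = 672.37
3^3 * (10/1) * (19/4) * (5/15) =855/2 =427.50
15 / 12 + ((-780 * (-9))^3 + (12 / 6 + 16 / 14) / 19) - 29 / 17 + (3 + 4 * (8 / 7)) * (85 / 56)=43802603628746337 / 126616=345948408011.20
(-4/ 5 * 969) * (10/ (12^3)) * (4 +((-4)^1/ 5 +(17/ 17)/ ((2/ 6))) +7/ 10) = -7429/ 240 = -30.95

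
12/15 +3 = 19/5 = 3.80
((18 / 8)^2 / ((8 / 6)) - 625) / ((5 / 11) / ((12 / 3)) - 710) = 437327 / 499760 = 0.88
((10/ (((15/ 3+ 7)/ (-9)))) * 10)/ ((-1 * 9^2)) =25/ 27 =0.93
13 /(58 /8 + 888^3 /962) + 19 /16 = 719170107 /605607824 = 1.19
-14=-14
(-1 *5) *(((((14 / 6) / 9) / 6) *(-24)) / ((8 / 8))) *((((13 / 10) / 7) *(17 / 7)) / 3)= 442 / 567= 0.78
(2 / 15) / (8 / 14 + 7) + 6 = 4784 / 795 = 6.02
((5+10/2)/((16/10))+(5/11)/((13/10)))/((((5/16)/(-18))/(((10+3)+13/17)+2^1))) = -14568480/2431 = -5992.79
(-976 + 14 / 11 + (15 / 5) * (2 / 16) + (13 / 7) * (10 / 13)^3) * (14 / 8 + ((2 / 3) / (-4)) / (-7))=-15100549381 / 8744736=-1726.82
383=383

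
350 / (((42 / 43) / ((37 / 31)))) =39775 / 93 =427.69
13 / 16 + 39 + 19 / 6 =2063 / 48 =42.98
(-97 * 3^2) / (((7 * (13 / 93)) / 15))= -1217835 / 91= -13382.80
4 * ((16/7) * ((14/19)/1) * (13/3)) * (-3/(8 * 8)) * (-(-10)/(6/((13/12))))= -845/342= -2.47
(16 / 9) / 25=16 / 225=0.07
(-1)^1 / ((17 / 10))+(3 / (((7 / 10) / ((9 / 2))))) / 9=185 / 119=1.55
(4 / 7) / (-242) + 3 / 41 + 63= 2190260 / 34727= 63.07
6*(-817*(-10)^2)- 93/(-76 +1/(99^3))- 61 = -36153090882896/73742723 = -490259.78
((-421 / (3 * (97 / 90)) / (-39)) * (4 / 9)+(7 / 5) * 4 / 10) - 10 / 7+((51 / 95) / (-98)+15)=15.61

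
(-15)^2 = 225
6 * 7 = 42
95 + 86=181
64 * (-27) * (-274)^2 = -129731328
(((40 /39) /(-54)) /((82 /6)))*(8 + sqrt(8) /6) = -160 /14391 - 20*sqrt(2) /43173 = -0.01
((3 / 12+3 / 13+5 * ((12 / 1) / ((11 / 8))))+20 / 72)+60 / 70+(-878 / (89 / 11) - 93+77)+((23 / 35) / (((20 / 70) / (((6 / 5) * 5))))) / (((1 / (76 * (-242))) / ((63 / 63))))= -253888.86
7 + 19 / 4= 11.75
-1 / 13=-0.08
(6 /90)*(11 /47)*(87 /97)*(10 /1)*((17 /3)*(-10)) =-108460 /13677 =-7.93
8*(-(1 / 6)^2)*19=-38 / 9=-4.22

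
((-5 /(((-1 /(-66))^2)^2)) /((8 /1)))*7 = -83014470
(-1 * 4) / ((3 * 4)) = -1 / 3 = -0.33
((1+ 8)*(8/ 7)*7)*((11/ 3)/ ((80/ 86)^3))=2623731/ 8000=327.97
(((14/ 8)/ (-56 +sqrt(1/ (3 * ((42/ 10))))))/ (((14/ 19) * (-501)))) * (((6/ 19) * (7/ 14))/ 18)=sqrt(35)/ 1583665008 +49/ 65986042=0.00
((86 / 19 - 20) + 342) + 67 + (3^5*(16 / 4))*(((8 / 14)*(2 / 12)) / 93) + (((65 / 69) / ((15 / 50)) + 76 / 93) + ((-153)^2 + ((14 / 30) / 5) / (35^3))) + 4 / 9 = 444481059746891 / 18669459375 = 23807.92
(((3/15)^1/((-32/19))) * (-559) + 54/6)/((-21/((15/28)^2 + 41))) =-55771787/376320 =-148.20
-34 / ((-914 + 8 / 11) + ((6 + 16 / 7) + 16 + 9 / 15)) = 13090 / 342029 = 0.04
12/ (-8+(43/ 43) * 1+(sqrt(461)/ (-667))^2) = -2669334/ 1556881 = -1.71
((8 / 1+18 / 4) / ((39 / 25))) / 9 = 625 / 702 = 0.89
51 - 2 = 49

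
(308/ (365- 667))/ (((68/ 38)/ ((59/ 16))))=-2.10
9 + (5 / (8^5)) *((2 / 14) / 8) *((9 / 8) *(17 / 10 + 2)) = 264241485 / 29360128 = 9.00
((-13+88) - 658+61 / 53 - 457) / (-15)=18353 / 265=69.26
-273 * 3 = -819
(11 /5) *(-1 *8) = -88 /5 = -17.60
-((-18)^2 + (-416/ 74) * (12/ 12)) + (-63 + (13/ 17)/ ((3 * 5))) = -3597824/ 9435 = -381.33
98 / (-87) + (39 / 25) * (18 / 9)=4336 / 2175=1.99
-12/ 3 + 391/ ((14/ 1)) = 335/ 14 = 23.93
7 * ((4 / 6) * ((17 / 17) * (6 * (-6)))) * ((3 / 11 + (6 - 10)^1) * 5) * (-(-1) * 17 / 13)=585480 / 143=4094.27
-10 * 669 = -6690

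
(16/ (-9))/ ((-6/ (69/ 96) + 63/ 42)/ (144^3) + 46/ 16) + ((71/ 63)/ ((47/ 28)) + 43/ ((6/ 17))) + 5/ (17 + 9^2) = 110895429039425/ 909445646907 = 121.94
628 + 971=1599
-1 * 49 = -49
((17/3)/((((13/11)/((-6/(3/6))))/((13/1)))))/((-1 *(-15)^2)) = 748/225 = 3.32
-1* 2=-2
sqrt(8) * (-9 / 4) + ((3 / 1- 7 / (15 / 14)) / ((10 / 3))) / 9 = -9 * sqrt(2) / 2- 53 / 450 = -6.48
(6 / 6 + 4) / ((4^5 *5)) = 1 / 1024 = 0.00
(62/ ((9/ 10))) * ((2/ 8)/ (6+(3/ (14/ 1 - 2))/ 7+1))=4340/ 1773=2.45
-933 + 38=-895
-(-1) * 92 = 92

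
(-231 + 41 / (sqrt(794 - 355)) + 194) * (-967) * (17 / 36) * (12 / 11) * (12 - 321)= -5394154.78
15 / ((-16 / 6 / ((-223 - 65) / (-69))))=-540 / 23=-23.48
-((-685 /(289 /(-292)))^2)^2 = -1600640096006400160000 /6975757441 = -229457533399.69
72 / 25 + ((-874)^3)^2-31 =11143166108197133697 / 25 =445726644327885347.88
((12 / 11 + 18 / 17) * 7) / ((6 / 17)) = 469 / 11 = 42.64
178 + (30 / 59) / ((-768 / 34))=672043 / 3776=177.98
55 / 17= 3.24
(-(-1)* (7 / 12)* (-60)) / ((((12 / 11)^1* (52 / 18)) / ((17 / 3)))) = -62.93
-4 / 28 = -1 / 7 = -0.14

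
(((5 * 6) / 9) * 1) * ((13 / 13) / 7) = 10 / 21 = 0.48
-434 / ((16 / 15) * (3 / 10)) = -5425 / 4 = -1356.25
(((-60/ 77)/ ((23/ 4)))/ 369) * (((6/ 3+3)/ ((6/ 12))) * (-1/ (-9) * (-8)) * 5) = 32000/ 1960497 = 0.02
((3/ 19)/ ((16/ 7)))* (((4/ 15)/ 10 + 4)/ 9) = 1057/ 34200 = 0.03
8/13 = 0.62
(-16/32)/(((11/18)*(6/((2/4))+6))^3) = -1/2662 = -0.00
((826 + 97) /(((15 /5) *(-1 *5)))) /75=-923 /1125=-0.82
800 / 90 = 80 / 9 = 8.89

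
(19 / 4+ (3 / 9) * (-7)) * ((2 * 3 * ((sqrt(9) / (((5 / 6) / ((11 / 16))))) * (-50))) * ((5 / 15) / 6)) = -1595 / 16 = -99.69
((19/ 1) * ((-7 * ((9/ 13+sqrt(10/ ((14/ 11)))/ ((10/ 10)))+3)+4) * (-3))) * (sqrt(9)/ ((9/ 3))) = 57 * sqrt(385)+16188/ 13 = 2363.65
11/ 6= 1.83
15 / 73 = 0.21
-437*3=-1311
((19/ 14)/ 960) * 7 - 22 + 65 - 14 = 55699/ 1920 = 29.01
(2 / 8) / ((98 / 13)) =13 / 392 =0.03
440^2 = 193600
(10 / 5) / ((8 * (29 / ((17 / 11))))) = 17 / 1276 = 0.01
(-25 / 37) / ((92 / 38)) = -0.28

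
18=18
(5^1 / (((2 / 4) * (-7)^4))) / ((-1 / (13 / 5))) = -26 / 2401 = -0.01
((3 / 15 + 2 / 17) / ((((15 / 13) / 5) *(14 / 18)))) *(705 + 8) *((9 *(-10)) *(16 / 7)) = -216227232 / 833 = -259576.51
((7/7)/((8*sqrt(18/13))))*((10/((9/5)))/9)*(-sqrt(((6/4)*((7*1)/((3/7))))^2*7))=-1225*sqrt(182)/3888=-4.25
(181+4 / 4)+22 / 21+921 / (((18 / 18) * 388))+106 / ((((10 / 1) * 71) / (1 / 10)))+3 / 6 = 2689140347 / 14462700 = 185.94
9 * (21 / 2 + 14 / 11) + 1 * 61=3673 / 22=166.95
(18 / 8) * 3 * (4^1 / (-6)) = -9 / 2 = -4.50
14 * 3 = 42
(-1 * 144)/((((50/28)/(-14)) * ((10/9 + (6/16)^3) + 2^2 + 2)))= 130056192/825275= 157.59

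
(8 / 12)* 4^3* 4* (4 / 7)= 2048 / 21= 97.52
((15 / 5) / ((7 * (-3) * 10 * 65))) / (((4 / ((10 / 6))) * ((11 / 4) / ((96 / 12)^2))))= -32 / 15015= -0.00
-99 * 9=-891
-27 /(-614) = 27 /614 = 0.04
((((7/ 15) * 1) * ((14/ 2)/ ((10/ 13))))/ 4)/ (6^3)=637/ 129600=0.00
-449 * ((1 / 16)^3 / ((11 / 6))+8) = -80921923 / 22528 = -3592.06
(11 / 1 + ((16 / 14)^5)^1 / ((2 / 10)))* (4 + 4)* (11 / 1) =1825.85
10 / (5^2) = 0.40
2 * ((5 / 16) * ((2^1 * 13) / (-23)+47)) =5275 / 184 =28.67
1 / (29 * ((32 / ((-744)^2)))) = 17298 / 29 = 596.48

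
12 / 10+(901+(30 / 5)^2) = 4691 / 5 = 938.20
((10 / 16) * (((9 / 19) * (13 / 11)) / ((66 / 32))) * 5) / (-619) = -0.00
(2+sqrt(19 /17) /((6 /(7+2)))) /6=sqrt(323) /68+1 /3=0.60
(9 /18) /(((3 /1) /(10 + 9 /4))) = 49 /24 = 2.04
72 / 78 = 12 / 13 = 0.92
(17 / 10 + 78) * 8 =637.60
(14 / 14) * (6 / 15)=2 / 5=0.40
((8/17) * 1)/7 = 8/119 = 0.07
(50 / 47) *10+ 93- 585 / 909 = 488916 / 4747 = 102.99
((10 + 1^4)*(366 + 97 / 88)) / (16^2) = 32305 / 2048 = 15.77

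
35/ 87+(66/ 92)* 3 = 10223/ 4002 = 2.55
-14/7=-2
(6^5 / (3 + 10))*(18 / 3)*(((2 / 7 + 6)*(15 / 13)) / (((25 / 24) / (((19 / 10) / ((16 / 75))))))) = 222552.67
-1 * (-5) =5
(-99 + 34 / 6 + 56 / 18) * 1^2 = -812 / 9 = -90.22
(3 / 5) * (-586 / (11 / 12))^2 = 148347072 / 605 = 245201.77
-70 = -70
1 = 1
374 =374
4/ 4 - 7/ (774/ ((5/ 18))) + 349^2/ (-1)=-1696917635/ 13932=-121800.00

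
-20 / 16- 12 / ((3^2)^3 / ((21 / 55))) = -22387 / 17820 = -1.26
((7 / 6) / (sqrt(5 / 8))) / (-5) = -7 *sqrt(10) / 75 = -0.30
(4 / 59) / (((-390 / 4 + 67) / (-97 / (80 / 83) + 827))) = -58109 / 35990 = -1.61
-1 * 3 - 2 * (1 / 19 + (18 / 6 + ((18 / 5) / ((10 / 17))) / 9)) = -10.47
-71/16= -4.44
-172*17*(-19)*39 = 2166684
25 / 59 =0.42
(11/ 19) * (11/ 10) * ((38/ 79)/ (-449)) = -121/ 177355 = -0.00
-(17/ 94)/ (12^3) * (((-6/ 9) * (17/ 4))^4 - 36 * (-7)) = -6971921/ 210511872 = -0.03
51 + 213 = 264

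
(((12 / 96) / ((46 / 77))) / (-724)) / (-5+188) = -77 / 48757056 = -0.00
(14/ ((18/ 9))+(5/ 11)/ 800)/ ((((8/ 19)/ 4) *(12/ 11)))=60.96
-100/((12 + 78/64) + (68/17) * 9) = -128/63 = -2.03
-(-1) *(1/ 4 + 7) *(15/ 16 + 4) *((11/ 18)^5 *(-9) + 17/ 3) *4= 2356699007/ 3359232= 701.56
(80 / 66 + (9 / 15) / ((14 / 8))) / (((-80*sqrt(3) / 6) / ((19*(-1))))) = 8531*sqrt(3) / 11550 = 1.28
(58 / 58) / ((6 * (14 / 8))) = 2 / 21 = 0.10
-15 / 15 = -1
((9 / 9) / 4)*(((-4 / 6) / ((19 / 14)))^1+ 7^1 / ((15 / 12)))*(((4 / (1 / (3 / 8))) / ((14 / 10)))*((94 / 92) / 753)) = 611 / 329061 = 0.00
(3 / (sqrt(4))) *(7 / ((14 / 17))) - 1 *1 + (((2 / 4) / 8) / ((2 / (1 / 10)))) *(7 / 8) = 30087 / 2560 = 11.75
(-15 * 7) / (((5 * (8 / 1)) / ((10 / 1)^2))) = -525 / 2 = -262.50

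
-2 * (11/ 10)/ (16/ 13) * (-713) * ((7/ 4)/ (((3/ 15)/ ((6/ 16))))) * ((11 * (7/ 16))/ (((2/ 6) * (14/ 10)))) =353287935/ 8192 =43125.97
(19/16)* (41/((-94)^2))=779/141376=0.01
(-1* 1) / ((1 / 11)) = -11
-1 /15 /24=-1 /360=-0.00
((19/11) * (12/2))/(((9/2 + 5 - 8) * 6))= 38/33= 1.15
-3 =-3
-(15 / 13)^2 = -225 / 169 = -1.33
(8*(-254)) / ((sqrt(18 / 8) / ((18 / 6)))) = -4064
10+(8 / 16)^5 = 321 / 32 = 10.03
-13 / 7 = -1.86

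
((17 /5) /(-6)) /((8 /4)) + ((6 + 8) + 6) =1183 /60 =19.72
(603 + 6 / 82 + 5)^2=621554761 / 1681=369752.98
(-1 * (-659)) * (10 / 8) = 3295 / 4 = 823.75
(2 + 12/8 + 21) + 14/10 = 259/10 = 25.90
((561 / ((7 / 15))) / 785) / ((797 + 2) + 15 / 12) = 204 / 106603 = 0.00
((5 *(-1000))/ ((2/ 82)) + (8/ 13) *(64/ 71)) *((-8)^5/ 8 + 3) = 774454899384/ 923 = 839062729.56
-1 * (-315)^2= -99225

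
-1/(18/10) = -5/9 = -0.56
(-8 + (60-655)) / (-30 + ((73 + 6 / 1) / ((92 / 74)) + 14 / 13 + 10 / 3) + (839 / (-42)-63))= 1262079 / 94232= 13.39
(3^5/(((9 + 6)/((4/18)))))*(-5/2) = -9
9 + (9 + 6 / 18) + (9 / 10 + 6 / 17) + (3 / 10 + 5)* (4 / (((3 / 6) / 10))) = 226229 / 510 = 443.59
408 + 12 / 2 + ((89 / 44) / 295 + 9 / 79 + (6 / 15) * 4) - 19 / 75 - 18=6113566049 / 15381300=397.47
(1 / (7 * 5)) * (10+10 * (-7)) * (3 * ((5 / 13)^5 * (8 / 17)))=-900000 / 44183867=-0.02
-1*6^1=-6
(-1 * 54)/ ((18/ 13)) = -39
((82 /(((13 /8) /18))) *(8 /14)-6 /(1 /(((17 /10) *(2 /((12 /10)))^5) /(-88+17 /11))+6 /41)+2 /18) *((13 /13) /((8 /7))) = 1297062255509 /2846746656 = 455.63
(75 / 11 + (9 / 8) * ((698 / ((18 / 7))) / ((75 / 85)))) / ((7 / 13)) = 6055933 / 9240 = 655.40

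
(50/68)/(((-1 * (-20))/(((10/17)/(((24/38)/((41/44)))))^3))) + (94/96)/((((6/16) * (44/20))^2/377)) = 6668171639366275/12294120148992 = 542.39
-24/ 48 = -1/ 2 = -0.50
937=937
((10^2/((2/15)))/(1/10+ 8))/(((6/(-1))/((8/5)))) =-2000/81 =-24.69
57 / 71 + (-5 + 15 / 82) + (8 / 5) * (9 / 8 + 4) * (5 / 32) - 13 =-1465561 / 93152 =-15.73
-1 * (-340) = 340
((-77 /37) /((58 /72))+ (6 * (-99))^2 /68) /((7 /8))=756809064 /127687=5927.06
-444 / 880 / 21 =-37 / 1540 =-0.02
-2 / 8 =-1 / 4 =-0.25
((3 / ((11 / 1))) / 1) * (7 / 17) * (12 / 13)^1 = 252 / 2431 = 0.10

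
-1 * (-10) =10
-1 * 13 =-13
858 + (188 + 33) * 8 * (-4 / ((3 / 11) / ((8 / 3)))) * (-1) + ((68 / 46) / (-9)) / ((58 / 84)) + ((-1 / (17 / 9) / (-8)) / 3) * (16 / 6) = 7144209389 / 102051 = 70006.27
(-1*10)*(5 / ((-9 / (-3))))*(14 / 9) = -700 / 27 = -25.93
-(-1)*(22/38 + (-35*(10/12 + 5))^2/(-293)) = -28395847/200412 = -141.69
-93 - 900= -993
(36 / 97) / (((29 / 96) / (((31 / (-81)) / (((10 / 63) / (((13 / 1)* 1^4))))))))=-541632 / 14065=-38.51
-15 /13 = -1.15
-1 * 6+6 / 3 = -4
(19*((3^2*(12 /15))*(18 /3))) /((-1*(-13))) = 4104 /65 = 63.14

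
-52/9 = -5.78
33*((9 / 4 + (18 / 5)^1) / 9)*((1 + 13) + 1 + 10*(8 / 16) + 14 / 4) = 20163 / 40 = 504.08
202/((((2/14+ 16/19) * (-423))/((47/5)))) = -4.56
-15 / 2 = -7.50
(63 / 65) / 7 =9 / 65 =0.14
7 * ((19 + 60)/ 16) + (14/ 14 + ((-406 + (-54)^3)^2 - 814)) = 398766977945/ 16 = 24922936121.56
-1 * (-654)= 654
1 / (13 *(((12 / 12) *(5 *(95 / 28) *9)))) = 28 / 55575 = 0.00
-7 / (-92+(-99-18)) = 7 / 209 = 0.03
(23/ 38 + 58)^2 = 3434.58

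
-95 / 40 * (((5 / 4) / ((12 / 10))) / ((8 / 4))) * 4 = -475 / 96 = -4.95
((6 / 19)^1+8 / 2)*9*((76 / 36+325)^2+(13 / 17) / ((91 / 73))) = 84574397954 / 20349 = 4156194.31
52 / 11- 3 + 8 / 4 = 41 / 11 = 3.73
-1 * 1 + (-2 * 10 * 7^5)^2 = 112990099599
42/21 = 2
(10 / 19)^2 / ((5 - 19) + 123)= 100 / 39349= 0.00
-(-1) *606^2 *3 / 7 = 1101708 / 7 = 157386.86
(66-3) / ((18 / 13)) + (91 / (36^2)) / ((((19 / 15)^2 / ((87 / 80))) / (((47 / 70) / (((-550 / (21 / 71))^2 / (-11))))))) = 1165837310035307 / 25622798080000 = 45.50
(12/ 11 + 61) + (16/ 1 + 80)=1739/ 11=158.09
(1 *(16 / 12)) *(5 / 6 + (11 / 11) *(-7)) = -74 / 9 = -8.22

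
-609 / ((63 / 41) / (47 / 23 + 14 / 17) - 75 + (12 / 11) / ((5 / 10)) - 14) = 307892739 / 43621792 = 7.06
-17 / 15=-1.13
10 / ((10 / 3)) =3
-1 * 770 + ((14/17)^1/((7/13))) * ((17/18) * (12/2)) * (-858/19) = -22066/19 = -1161.37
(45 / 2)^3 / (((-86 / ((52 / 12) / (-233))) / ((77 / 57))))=10135125 / 3045776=3.33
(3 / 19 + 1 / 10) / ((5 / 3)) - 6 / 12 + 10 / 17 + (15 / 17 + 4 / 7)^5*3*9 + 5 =180.57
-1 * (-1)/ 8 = 1/ 8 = 0.12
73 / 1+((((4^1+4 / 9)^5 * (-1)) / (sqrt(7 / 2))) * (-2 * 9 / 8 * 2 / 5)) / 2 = 73+5120000 * sqrt(14) / 45927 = 490.12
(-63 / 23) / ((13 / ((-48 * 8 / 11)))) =24192 / 3289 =7.36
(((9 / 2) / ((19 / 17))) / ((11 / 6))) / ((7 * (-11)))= -0.03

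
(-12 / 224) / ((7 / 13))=-39 / 392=-0.10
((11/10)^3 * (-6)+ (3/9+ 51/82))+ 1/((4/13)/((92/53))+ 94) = -12157253351/1731778500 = -7.02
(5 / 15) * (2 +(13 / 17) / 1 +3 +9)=251 / 51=4.92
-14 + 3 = -11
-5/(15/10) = -10/3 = -3.33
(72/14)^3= 46656/343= 136.02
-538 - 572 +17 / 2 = -1101.50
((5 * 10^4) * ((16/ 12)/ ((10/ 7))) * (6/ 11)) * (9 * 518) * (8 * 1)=10442880000/ 11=949352727.27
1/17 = 0.06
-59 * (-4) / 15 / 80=59 / 300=0.20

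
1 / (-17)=-1 / 17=-0.06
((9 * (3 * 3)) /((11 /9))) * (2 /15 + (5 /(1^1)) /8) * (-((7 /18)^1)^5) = -0.45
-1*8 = -8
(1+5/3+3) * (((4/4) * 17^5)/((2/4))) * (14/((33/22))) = 1351703864/9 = 150189318.22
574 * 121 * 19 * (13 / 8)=8577569 / 4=2144392.25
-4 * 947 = -3788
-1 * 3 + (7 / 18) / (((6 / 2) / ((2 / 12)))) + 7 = 4.02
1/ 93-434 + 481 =4372/ 93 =47.01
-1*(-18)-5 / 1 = 13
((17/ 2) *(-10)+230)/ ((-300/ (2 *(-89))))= 2581/ 30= 86.03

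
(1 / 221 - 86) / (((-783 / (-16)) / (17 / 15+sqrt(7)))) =-101360 * sqrt(7) / 57681 - 20272 / 10179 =-6.64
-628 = -628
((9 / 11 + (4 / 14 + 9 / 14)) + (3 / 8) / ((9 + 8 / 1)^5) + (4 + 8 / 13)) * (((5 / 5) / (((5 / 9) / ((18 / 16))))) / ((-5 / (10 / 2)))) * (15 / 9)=-1953149690853 / 90961718848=-21.47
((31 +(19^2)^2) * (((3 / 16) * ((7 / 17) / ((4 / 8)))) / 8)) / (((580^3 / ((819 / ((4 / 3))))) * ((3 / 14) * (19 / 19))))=980841771 / 26535232000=0.04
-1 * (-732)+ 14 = 746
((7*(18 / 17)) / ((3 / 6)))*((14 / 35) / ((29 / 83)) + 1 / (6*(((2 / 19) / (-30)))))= -1693818 / 2465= -687.15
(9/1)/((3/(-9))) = -27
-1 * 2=-2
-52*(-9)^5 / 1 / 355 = 3070548 / 355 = 8649.43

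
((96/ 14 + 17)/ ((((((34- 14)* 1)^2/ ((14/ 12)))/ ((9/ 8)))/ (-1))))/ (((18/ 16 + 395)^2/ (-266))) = 66633/ 502128050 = 0.00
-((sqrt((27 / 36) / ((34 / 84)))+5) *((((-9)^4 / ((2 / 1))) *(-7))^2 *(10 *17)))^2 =-1726362599228944685264025 / 8 - 28363021893137097786375 *sqrt(238) / 4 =-325186172497440088127705.00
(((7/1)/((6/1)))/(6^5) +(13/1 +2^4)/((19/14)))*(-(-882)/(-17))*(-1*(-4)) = -928180981/209304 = -4434.61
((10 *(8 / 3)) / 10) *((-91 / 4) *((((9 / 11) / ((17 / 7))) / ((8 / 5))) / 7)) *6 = -4095 / 374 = -10.95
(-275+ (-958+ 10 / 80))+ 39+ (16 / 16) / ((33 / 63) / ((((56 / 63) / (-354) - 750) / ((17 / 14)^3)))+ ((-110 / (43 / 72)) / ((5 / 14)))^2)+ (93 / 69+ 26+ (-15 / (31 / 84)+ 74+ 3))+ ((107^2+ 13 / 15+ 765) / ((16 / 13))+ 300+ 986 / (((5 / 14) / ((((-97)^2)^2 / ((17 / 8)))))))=269238319016865203006045387996527 / 2340851626579138917264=115017250969.61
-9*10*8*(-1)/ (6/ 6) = 720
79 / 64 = 1.23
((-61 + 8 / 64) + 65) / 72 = 11 / 192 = 0.06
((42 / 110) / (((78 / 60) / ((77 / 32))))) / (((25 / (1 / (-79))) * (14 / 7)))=-147 / 821600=-0.00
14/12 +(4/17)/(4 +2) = 1.21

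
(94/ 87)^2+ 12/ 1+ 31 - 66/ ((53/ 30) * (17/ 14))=91394323/ 6819669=13.40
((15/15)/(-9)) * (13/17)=-13/153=-0.08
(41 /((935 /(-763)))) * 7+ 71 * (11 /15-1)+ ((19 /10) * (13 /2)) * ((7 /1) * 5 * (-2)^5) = -39508811 /2805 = -14085.14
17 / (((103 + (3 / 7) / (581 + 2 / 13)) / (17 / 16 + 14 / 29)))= 644615265 / 2527498016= 0.26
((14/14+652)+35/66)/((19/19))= 43133/66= 653.53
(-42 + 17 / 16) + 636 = 9521 / 16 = 595.06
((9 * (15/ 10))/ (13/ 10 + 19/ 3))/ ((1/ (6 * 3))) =7290/ 229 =31.83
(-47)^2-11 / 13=28706 / 13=2208.15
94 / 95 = 0.99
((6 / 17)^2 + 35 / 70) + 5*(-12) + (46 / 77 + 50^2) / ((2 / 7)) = 55268285 / 6358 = 8692.72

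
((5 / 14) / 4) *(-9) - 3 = -213 / 56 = -3.80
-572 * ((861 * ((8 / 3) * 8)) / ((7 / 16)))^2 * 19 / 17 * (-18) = 344817867423744 / 17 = 20283403966102.59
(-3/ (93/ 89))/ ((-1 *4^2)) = 89/ 496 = 0.18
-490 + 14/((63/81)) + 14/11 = -470.73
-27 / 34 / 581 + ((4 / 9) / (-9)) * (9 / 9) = -81203 / 1600074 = -0.05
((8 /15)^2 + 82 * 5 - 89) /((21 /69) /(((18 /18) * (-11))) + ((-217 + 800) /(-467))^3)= -1862701995871871 /11440399624200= -162.82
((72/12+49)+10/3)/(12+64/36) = 525/124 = 4.23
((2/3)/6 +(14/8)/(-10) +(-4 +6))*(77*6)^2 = 4132513/10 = 413251.30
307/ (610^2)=307/ 372100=0.00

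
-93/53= -1.75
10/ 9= 1.11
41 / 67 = 0.61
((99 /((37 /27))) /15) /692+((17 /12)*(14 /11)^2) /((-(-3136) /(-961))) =-517690757 /743540160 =-0.70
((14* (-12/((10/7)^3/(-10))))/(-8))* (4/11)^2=-28812/3025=-9.52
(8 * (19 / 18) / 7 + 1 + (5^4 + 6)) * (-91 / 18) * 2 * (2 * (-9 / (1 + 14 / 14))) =518596 / 9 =57621.78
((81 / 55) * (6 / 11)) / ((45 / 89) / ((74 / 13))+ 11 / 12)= 19204776 / 24038465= 0.80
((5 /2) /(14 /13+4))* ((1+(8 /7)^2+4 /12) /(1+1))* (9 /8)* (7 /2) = 6305 /2464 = 2.56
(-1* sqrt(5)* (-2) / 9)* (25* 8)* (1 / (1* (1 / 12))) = 1600* sqrt(5) / 3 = 1192.57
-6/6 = -1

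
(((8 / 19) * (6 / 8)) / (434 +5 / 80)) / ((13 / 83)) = 0.00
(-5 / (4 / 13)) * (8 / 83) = -130 / 83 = -1.57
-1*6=-6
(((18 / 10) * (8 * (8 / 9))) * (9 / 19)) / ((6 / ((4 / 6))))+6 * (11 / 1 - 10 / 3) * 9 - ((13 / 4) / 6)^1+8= 962461 / 2280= 422.13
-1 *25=-25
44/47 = 0.94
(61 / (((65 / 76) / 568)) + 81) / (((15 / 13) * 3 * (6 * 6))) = 2638513 / 8100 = 325.74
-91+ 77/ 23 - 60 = -3396/ 23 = -147.65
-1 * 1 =-1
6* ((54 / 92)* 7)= 567 / 23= 24.65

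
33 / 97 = 0.34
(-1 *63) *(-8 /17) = 504 /17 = 29.65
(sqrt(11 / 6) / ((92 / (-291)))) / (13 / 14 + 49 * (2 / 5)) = -3395 * sqrt(66) / 132204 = -0.21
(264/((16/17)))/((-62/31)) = -561/4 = -140.25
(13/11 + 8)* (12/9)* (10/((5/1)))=808/33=24.48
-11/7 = -1.57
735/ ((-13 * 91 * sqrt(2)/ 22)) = -1155 * sqrt(2)/ 169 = -9.67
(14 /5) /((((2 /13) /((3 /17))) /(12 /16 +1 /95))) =4641 /1900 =2.44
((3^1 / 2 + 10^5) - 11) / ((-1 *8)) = -199981 / 16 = -12498.81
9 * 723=6507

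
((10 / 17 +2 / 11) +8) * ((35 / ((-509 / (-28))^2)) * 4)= 180006400 / 48448147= 3.72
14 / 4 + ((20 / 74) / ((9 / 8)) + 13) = 11149 / 666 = 16.74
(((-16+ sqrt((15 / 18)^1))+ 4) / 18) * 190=-380 / 3+ 95 * sqrt(30) / 54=-117.03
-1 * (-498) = 498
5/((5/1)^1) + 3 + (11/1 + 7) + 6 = 28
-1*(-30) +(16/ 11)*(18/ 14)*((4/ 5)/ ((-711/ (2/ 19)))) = 17336422/ 577885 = 30.00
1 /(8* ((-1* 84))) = -1 /672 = -0.00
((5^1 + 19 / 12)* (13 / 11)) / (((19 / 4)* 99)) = 1027 / 62073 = 0.02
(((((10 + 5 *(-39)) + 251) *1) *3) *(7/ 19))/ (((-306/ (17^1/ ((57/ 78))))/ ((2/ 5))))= -4004/ 1805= -2.22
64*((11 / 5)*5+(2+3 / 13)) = 11008 / 13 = 846.77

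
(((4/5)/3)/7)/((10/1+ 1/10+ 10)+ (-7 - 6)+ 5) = 8/2541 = 0.00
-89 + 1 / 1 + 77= -11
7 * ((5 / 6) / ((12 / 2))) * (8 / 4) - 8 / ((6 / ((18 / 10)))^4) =10573 / 5625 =1.88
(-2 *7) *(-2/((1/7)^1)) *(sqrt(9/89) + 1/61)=196/61 + 588 *sqrt(89)/89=65.54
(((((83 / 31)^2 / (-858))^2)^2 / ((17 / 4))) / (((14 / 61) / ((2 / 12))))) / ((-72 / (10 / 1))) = -686949130802407505 / 5940368943995998419515479872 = -0.00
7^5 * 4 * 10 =672280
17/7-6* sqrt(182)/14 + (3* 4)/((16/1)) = 89/28-3* sqrt(182)/7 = -2.60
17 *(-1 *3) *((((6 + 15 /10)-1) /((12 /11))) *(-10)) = 12155 /4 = 3038.75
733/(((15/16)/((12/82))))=23456/205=114.42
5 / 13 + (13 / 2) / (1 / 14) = 1188 / 13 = 91.38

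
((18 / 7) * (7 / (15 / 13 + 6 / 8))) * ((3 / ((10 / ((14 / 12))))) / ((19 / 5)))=182 / 209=0.87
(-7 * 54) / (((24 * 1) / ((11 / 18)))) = -77 / 8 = -9.62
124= 124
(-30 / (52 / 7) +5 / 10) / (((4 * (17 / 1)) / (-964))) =11086 / 221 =50.16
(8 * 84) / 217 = 3.10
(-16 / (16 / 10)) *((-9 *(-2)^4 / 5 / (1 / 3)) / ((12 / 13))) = 936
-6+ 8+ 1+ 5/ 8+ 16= 157/ 8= 19.62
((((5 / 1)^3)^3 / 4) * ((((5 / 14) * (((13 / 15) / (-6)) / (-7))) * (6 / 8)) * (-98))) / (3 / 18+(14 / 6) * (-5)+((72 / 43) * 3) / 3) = 16796875 / 624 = 26918.07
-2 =-2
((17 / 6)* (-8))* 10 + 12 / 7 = -4724 / 21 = -224.95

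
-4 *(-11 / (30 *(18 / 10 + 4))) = 22 / 87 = 0.25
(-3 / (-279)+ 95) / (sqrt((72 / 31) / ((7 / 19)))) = 2209 * sqrt(8246) / 5301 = 37.84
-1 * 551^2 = -303601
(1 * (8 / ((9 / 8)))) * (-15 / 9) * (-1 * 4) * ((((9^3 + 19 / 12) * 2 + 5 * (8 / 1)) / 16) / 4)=90070 / 81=1111.98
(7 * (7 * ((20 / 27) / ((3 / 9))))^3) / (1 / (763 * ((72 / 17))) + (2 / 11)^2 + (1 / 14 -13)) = -2026674496000 / 991876509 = -2043.27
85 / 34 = 2.50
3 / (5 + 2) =3 / 7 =0.43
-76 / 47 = -1.62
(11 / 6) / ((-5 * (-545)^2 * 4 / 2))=-11 / 17821500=-0.00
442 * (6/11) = 241.09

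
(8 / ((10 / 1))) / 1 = 4 / 5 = 0.80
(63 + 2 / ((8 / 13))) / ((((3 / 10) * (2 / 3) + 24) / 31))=41075 / 484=84.87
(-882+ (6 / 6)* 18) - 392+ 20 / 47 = -59012 / 47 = -1255.57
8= 8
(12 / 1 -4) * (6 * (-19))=-912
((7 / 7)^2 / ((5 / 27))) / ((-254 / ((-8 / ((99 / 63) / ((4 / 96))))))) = 63 / 13970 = 0.00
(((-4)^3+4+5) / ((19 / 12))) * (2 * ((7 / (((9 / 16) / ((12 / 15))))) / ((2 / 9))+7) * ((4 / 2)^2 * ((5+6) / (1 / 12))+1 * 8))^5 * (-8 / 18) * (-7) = -2032747590822127533194347544576 / 35625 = -57059581496761474615981690.00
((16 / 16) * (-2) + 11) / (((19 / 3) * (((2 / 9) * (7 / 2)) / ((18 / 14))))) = 2187 / 931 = 2.35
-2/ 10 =-1/ 5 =-0.20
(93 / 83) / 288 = 0.00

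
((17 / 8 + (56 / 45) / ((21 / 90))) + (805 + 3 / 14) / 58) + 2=113719 / 4872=23.34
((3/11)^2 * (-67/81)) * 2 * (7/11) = -938/11979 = -0.08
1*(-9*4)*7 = -252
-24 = -24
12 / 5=2.40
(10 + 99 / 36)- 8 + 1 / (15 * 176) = 12541 / 2640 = 4.75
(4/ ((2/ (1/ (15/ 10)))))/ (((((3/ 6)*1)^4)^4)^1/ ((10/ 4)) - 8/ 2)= -655360/ 1966077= -0.33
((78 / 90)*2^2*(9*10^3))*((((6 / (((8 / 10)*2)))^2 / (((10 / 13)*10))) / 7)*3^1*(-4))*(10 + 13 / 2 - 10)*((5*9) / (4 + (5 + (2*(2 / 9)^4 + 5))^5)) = -2433984381109568113469501625 / 8531480316513312140461052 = -285.29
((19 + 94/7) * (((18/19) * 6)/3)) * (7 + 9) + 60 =138732/133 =1043.10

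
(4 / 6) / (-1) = -2 / 3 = -0.67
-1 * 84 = -84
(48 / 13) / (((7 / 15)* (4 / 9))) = 17.80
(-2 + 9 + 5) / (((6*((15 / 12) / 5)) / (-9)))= -72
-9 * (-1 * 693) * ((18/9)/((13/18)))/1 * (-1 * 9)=-2020788/13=-155445.23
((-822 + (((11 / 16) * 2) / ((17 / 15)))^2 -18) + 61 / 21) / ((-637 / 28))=324569459 / 8836464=36.73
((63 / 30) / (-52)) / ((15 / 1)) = -7 / 2600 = -0.00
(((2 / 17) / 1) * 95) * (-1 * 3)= -570 / 17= -33.53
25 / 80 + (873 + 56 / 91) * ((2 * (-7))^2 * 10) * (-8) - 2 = -2849244511 / 208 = -13698290.92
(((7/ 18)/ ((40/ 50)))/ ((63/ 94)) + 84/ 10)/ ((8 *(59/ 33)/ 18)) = 162613/ 14160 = 11.48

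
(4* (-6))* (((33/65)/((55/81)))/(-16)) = 729/650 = 1.12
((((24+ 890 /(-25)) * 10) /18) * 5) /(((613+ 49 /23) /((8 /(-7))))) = 13340 /222831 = 0.06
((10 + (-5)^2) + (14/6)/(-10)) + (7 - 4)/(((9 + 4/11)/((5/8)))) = 432191/12360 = 34.97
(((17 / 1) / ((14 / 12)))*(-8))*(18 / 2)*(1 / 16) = -459 / 7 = -65.57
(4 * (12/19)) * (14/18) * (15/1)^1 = 560/19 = 29.47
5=5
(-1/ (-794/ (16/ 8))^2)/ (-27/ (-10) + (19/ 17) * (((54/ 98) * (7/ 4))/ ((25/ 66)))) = -2975/ 2600075673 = -0.00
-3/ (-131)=3/ 131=0.02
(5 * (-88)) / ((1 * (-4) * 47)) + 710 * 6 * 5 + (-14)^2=1010422 / 47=21498.34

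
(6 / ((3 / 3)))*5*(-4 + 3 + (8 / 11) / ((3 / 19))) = 1190 / 11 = 108.18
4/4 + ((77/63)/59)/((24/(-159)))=3665/4248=0.86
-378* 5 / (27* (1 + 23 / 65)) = -2275 / 44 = -51.70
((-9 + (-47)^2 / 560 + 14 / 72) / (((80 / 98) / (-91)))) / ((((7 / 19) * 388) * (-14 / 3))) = -6051253 / 7449600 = -0.81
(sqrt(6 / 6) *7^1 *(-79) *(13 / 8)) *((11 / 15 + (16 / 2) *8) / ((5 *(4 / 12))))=-6980519 / 200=-34902.60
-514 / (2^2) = -128.50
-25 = -25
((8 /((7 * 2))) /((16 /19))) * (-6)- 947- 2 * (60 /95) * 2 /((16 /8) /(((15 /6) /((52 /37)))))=-3296575 /3458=-953.32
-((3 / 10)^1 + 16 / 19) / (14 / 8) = -0.65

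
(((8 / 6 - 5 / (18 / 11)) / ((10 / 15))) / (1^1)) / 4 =-31 / 48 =-0.65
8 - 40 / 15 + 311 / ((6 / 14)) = 731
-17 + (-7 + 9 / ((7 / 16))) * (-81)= -7814 / 7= -1116.29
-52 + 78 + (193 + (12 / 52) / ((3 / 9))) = 2856 / 13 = 219.69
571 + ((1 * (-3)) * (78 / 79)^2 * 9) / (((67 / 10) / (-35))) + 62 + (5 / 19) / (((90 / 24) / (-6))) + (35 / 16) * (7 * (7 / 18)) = 1775635525979 / 2288100384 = 776.03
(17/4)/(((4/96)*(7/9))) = 918/7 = 131.14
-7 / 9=-0.78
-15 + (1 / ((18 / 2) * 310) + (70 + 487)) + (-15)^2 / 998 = 377446097 / 696105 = 542.23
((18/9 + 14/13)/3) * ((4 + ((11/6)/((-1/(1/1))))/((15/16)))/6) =368/1053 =0.35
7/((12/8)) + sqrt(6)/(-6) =4.26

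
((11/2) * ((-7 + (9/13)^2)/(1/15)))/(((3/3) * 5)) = -18183/169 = -107.59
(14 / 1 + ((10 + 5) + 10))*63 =2457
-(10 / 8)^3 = -125 / 64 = -1.95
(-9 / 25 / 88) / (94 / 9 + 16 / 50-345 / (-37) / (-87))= -86913 / 226417928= -0.00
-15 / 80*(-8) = 3 / 2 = 1.50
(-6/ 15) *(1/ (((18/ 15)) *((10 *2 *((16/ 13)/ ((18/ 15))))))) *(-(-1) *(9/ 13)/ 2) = -9/ 1600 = -0.01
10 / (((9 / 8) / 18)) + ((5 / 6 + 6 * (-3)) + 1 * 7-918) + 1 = -4603 / 6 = -767.17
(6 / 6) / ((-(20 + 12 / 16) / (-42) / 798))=134064 / 83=1615.23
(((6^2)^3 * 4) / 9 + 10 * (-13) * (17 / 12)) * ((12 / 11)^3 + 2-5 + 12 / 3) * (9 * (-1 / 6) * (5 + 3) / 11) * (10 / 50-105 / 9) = 590850.68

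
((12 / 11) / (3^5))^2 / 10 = 8 / 3969405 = 0.00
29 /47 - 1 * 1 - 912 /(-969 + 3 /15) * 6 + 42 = 2690196 /56917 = 47.27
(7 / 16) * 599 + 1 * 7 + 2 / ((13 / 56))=57757 / 208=277.68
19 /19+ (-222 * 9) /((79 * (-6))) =412 /79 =5.22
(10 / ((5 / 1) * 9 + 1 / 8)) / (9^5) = 80 / 21316689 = 0.00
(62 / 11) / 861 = 62 / 9471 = 0.01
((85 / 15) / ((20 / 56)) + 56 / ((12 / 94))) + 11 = 6983 / 15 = 465.53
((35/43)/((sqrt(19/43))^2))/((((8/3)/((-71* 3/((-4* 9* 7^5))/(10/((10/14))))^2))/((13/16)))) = 327665/923300858683392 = 0.00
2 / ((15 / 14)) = 28 / 15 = 1.87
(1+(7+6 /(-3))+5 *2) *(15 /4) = 60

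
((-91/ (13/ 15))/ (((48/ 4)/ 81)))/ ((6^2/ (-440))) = 17325/ 2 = 8662.50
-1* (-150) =150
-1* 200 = -200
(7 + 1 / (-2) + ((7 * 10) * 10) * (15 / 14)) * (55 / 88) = 7565 / 16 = 472.81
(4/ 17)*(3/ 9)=4/ 51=0.08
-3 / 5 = -0.60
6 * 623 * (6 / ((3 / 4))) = 29904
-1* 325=-325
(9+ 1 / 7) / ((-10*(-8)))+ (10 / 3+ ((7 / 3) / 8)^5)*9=933099989 / 30965760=30.13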